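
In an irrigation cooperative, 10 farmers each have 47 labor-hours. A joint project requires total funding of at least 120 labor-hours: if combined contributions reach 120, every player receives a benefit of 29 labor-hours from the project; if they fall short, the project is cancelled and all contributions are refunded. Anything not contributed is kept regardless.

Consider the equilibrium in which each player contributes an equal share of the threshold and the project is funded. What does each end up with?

Equal share of the threshold: 120/10 = 12.
At this profile no one gains by cutting their contribution: any cut drops the total below 120, the project is cancelled, contributions are refunded, and the deviator ends with 47, which is less than 47 − 12 + 29 = 64. Contributing more than 12 just wastes the excess. So contributing exactly 12 is a best response.
Each player's payoff: 47 − 12 + 29 = 64.

64 labor-hours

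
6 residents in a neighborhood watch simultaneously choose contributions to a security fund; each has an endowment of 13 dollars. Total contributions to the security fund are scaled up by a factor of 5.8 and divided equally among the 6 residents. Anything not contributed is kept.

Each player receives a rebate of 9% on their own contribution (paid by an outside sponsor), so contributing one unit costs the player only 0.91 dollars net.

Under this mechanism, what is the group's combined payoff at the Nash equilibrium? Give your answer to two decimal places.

459.42 dollars

Under the mechanism each unit contributed yields (5.8/6) / 0.91 = 1.0623 back to its contributor per unit of net cost, which exceeds 1, making full contribution the dominant choice for everyone.
So the Nash equilibrium is full contribution by all 6; the group earns 6 × (13 × 0.09 + 5.8 × 13) = 459.42.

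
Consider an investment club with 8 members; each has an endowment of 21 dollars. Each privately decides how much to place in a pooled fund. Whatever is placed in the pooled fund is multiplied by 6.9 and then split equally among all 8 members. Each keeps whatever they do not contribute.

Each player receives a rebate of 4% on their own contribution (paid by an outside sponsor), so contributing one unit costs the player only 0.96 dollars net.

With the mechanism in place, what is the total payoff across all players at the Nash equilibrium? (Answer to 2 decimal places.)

The effective private return is (6.9/8) / 0.96 = 0.8984, which is still under 1, so the mechanism doesn't change anyone's dominant strategy: zero contribution.
Everyone keeps their endowment and the group total is 8 × 21 = 168.

168.00 dollars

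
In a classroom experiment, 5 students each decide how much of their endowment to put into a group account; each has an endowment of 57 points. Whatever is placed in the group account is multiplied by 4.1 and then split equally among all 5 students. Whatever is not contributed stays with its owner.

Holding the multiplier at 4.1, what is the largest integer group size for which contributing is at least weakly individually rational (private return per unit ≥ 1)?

Private return per unit is 4.1/(group size), which is ≥ 1 whenever the group size is ≤ 4.1.
The largest such integer is 4.

4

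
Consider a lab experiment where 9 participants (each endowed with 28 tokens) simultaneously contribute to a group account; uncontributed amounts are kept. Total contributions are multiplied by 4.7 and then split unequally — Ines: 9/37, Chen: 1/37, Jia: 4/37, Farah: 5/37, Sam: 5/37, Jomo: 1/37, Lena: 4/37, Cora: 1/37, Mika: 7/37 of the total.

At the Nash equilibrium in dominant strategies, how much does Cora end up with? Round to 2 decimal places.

A player with share s gets back 4.7·s per unit contributed, so full contribution is dominant for anyone with s > 1/4.7 = 0.2128 and zero contribution is dominant for anyone below.
The only share above 0.2128 is Ines's 9/37, contributing 28; the remaining 8 contribute 0. Total contributed: 28.
Cora keeps 28 and receives 4.7 × 28 × 1/37 = 3.56 from the group account, for a payoff of 31.56.

31.56 tokens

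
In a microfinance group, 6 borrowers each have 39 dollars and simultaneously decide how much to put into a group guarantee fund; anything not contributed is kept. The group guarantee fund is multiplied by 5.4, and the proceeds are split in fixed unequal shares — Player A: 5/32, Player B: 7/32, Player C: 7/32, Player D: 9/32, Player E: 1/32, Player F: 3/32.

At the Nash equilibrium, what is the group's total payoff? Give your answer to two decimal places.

For player j, contributing a unit is worthwhile iff 5.4 × (j's share) ≥ 1, i.e. iff j's share is at least 0.1852.
Player B, Player C and Player D clear that bar, contributing 39 each; the remaining 3 contribute 0. Total contributed: 117.
The group guarantee fund pays out 5.4 × 117 = 631.80 in total (split across the unequal shares, but the aggregate is all that matters for the group sum).
The 3 free-riders keep 39 each, adding 117. Group total = 117 + 631.80 = 748.80.

748.80 dollars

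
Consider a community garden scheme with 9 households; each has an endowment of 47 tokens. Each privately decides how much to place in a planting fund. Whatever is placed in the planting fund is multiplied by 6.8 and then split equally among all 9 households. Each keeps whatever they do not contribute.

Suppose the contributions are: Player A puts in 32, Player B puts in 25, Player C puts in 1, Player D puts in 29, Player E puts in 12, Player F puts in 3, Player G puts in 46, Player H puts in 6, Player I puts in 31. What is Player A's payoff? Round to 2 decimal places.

154.78 tokens

Total contributed: 32 + 25 + 1 + 29 + 12 + 3 + 46 + 6 + 31 = 185.
Each receives 6.8 × 185 / 9 = 139.78 from the planting fund.
Player A keeps 47 − 32 = 15, so Player A's payoff is 15 + 139.78 = 154.78.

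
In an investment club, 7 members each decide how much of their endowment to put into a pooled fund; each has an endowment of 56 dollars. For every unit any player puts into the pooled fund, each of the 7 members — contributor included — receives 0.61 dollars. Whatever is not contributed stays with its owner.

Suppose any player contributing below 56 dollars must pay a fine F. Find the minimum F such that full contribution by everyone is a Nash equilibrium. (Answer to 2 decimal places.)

Given the others contribute fully, the best deviation is to contribute 0 (any partial contribution still incurs the fine and gives up units whose private return 0.61 is below 1).
Deviating from 56 to 0 saves 56 dollars but forfeits the deviator's share of the drop in the pooled fund: 0.61 × 56 = 34.16.
So the deviation gain is 56 − 34.16 = 21.84, and the fine must be at least 21.84 dollars to wipe it out.

21.84 dollars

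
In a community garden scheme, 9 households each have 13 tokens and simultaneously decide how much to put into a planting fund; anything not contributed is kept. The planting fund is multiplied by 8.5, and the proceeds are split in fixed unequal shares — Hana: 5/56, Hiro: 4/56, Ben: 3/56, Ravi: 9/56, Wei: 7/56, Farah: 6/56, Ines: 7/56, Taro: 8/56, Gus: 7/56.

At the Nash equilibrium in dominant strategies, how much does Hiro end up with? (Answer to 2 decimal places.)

For player j, contributing a unit is worthwhile iff 8.5 × (j's share) ≥ 1, i.e. iff j's share is at least 0.1176.
Ravi, Wei, Ines, Taro and Gus clear that bar, contributing 13 each; the remaining 4 contribute 0. Total contributed: 65.
Hiro keeps 13 and receives 8.5 × 65 × 4/56 = 39.46 from the planting fund, for a payoff of 52.46.

52.46 tokens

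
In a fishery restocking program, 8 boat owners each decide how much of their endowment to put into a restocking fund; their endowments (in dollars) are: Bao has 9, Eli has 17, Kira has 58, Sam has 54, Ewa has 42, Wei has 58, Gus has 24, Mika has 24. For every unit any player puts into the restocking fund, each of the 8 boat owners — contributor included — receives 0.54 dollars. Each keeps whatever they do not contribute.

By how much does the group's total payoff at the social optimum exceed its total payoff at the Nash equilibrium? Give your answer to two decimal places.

The private return per contributed unit is 0.54 < 1 for everyone, so the Nash equilibrium is zero contribution and the group total is Σ E_j = 9 + 17 + 58 + 54 + 42 + 58 + 24 + 24 = 286.
Each contributed unit returns 4.320 to the group, so the social optimum is full contribution by everyone: group total = 4.320 × 286 = 1235.52.
Efficiency loss = (4.320 − 1) × 286 = 949.52.

949.52 dollars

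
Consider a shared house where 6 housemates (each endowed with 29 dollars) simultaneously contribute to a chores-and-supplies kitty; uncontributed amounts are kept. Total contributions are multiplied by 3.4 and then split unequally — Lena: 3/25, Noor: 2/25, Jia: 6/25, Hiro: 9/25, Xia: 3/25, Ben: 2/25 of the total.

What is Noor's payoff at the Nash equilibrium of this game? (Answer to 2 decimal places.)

36.89 dollars

For player j, contributing a unit is worthwhile iff 3.4 × (j's share) ≥ 1, i.e. iff j's share is at least 0.2941.
The only share above 0.2941 is Hiro's 9/25, contributing 29; the remaining 5 contribute 0. Total contributed: 29.
Noor keeps 29 and receives 3.4 × 29 × 2/25 = 7.89 from the chores-and-supplies kitty, for a payoff of 36.89.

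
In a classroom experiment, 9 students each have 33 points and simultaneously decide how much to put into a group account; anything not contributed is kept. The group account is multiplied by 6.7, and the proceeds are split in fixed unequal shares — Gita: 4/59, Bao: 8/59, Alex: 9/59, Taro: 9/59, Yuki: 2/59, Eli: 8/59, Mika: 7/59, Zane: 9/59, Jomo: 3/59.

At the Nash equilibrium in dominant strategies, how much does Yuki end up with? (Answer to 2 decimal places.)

55.48 points

A player with share s gets back 6.7·s per unit contributed, so full contribution is dominant for anyone with s > 1/6.7 = 0.1493 and zero contribution is dominant for anyone below.
Alex, Taro and Zane are above the threshold, contributing 33 each; the remaining 6 contribute 0. Total contributed: 99.
Yuki keeps 33 and receives 6.7 × 99 × 2/59 = 22.48 from the group account, for a payoff of 55.48.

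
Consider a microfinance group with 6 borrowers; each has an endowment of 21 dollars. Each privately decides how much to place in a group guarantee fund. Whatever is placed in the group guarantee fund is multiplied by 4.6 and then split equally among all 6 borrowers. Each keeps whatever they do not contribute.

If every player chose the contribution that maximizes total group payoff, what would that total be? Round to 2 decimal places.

579.60 dollars

Each contributed unit returns 4.600 to the group as a whole (0.7667 to each of 6 players), which exceeds 1, so the social optimum is full contribution: group total = 4.600 × 126 = 579.60.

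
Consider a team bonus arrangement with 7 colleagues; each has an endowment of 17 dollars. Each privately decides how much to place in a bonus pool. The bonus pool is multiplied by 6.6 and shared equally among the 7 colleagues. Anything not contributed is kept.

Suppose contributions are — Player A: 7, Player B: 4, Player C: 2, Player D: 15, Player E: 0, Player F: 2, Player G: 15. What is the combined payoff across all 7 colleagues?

371.00 dollars

Total contributed: 7 + 4 + 2 + 15 + 0 + 2 + 15 = 45; total kept: 7 × 17 − 45 = 74.
The bonus pool pays out 6.6 × 45 = 297.00 in aggregate.
Group total = 74 + 297.00 = 371.00.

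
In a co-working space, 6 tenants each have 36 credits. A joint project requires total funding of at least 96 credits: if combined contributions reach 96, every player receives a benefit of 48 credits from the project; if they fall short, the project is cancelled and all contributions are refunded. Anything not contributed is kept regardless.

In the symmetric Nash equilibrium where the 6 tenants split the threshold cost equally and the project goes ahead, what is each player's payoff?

68 credits

Equal share of the threshold: 96/6 = 16.
At this profile no one gains by cutting their contribution: any cut drops the total below 96, the project is cancelled, contributions are refunded, and the deviator ends with 36, which is less than 36 − 16 + 48 = 68. Contributing more than 16 just wastes the excess. So contributing exactly 16 is a best response.
Each player's payoff: 36 − 16 + 48 = 68.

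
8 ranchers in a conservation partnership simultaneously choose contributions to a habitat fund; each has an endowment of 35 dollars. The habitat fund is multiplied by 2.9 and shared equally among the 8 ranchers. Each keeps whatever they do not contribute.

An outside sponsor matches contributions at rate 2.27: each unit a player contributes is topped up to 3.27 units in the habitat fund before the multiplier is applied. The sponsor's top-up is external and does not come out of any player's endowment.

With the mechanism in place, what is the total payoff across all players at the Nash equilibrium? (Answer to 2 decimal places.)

The effective private return per unit is now 2.9 × 3.27 / 8 = 1.1854 > 1, so every player's dominant strategy flips to full contribution.
At the Nash equilibrium everyone contributes 35. Group total payoff = 2.9 × 3.27 × 280 = 2655.24.

2655.24 dollars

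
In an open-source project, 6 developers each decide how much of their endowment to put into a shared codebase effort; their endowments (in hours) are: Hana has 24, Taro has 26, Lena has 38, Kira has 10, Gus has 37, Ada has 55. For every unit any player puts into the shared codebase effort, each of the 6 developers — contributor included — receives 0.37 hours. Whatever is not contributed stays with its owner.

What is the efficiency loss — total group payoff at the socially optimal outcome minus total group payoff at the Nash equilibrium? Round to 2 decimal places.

The private return per contributed unit is 0.37 < 1 for everyone, so the Nash equilibrium is zero contribution and the group total is Σ E_j = 24 + 26 + 38 + 10 + 37 + 55 = 190.
Each contributed unit returns 2.220 to the group, so the social optimum is full contribution by everyone: group total = 2.220 × 190 = 421.80.
Efficiency loss = (2.220 − 1) × 190 = 231.80.

231.80 hours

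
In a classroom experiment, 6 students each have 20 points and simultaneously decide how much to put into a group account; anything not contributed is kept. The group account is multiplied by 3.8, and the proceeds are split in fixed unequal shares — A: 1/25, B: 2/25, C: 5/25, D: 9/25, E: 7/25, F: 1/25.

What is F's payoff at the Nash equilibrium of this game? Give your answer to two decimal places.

Player j's private return per contributed unit is 3.8 × (j's share). Contributing is weakly dominant for j when that share is at least 1/3.8 = 0.2632, and contributing 0 is dominant otherwise.
D and E are above the threshold, contributing 20 each; the remaining 4 contribute 0. Total contributed: 40.
F keeps 20 and receives 3.8 × 40 × 1/25 = 6.08 from the group account, for a payoff of 26.08.

26.08 points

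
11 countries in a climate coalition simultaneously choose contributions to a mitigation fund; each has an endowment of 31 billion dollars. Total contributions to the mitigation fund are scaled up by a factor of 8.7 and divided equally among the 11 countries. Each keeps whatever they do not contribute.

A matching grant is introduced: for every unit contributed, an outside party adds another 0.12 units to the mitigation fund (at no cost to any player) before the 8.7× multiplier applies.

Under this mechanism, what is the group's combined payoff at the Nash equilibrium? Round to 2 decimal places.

Even with the mechanism, each unit contributed returns only 8.7 × 1.12 / 11 = 0.8858 per unit of net cost, so contributing nothing is still dominant.
At the Nash equilibrium no one contributes; group total payoff = 11 × 31 = 341.

341.00 billion dollars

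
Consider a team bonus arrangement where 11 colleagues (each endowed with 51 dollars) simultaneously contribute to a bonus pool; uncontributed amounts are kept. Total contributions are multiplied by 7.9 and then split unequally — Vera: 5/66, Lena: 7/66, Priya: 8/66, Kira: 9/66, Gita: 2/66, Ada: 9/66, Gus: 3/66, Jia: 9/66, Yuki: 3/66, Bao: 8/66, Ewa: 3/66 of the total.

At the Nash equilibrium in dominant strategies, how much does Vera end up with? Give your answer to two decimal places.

A player with share s gets back 7.9·s per unit contributed, so full contribution is dominant for anyone with s > 1/7.9 = 0.1266 and zero contribution is dominant for anyone below.
The shares above 0.1266 belong to Kira, Ada and Jia, contributing 51 each; the remaining 8 contribute 0. Total contributed: 153.
Vera keeps 51 and receives 7.9 × 153 × 5/66 = 91.57 from the bonus pool, for a payoff of 142.57.

142.57 dollars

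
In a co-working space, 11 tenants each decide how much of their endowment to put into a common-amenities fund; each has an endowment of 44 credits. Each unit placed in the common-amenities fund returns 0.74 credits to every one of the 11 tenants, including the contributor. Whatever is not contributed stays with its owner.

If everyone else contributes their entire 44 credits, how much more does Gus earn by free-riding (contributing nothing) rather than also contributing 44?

11.44 credits

Switching from a contribution of 44 to 0 lets Gus keep an extra 44 credits, but lowers the common-amenities fund by 44, which costs Gus their own share of that drop: 0.74 × 44 = 32.56.
Net gain = 44 − 32.56 = 11.44. The private return per contributed unit (0.74) is below 1, so free-riding is indeed the best response regardless of what the others do.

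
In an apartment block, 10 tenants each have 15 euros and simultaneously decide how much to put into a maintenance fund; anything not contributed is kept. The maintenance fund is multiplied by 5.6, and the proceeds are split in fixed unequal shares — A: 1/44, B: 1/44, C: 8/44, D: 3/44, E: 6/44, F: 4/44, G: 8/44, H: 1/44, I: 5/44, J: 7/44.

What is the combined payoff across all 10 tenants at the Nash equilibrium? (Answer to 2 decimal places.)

For player j, contributing a unit is worthwhile iff 5.6 × (j's share) ≥ 1, i.e. iff j's share is at least 0.1786.
C and G are above the threshold, contributing 15 each; the remaining 8 contribute 0. Total contributed: 30.
The maintenance fund pays out 5.6 × 30 = 168.00 in total (split across the unequal shares, but the aggregate is all that matters for the group sum).
The 8 free-riders keep 15 each, adding 120. Group total = 120 + 168.00 = 288.00.

288.00 euros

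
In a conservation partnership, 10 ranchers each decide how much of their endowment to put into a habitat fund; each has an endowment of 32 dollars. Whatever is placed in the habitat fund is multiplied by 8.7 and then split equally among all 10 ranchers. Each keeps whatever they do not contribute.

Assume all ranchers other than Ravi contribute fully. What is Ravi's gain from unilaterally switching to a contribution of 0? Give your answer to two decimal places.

4.16 dollars

Switching from a contribution of 32 to 0 lets Ravi keep an extra 32 dollars, but lowers the habitat fund by 32, which costs Ravi their own share of that drop: 8.7/10 × 32 = 27.84.
Net gain = 32 − 27.84 = 4.16. The private return per contributed unit (0.8700) is below 1, so free-riding is indeed the best response regardless of what the others do.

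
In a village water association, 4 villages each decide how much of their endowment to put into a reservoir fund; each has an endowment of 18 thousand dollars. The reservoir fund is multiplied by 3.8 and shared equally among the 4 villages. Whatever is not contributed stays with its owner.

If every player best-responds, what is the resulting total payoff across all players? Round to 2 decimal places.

Each contributed unit returns 3.8/4 = 0.9500 to its contributor — below 1 — so contributing 0 is dominant for every player. At the Nash equilibrium everyone keeps their 18, and the group total is 4 × 18 = 72.

72.00 thousand dollars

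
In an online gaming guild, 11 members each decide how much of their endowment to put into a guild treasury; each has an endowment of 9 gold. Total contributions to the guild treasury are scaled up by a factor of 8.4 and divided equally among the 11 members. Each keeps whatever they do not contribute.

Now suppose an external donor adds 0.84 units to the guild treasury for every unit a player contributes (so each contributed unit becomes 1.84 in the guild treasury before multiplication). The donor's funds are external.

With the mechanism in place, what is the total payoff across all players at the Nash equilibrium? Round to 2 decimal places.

With the mechanism, a contributed unit returns 8.4 × 1.84 / 11 = 1.4051 per unit of net cost to the contributor — now above 1 — so contributing fully is weakly dominant for every player.
So the Nash equilibrium is full contribution by all 11; the group earns 8.4 × 1.84 × 99 = 1530.14.

1530.14 gold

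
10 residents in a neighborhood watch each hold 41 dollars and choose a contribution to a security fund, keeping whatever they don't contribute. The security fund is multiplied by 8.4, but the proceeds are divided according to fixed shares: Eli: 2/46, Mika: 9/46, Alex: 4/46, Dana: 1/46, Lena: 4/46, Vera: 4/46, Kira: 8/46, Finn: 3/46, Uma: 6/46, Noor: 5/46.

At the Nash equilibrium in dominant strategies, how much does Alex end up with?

Each unit j contributes comes back to j as 8.4 × (j's share), so j prefers to contribute only if that share exceeds 1/8.4 = 0.1190; otherwise keeping the unit dominates.
Mika, Kira and Uma clear that bar, contributing 41 each; the remaining 7 contribute 0. Total contributed: 123.
Alex keeps 41 and receives 8.4 × 123 × 4/46 = 89.84 from the security fund, for a payoff of 130.84.

130.84 dollars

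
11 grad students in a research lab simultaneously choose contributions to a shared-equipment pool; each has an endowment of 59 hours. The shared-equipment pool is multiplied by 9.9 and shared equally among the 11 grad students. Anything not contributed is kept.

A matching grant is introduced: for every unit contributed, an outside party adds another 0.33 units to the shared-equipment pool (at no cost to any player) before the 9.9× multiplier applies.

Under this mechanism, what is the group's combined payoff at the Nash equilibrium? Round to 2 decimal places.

The effective private return per unit is now 9.9 × 1.33 / 11 = 1.1970 > 1, so every player's dominant strategy flips to full contribution.
At the Nash equilibrium everyone contributes 59. Group total payoff = 9.9 × 1.33 × 649 = 8545.38.

8545.38 hours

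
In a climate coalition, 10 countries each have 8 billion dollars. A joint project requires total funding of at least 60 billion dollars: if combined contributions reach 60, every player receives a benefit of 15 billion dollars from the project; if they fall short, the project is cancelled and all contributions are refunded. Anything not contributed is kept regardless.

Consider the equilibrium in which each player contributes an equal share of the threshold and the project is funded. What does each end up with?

17 billion dollars

Equal share of the threshold: 60/10 = 6.
At this profile no one gains by cutting their contribution: any cut drops the total below 60, the project is cancelled, contributions are refunded, and the deviator ends with 8, which is less than 8 − 6 + 15 = 17. Contributing more than 6 just wastes the excess. So contributing exactly 6 is a best response.
Each player's payoff: 8 − 6 + 15 = 17.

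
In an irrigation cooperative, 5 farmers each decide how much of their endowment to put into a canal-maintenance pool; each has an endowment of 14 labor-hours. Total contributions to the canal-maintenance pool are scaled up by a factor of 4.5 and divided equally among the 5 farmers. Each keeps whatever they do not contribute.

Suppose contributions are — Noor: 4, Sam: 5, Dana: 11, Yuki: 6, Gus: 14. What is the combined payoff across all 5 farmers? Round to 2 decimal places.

Total contributed: 4 + 5 + 11 + 6 + 14 = 40; total kept: 5 × 14 − 40 = 30.
The canal-maintenance pool pays out 4.5 × 40 = 180.00 in aggregate.
Group total = 30 + 180.00 = 210.00.

210.00 labor-hours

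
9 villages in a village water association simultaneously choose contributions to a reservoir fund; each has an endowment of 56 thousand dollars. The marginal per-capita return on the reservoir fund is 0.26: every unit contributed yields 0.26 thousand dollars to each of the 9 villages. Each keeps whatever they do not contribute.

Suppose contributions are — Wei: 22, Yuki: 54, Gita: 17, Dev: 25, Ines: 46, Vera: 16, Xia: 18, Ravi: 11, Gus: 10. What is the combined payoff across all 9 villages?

Total contributed: 22 + 54 + 17 + 25 + 46 + 16 + 18 + 11 + 10 = 219; total kept: 9 × 56 − 219 = 285.
The reservoir fund pays out 0.26 × 9 × 219 = 512.46 in aggregate.
Group total = 285 + 512.46 = 797.46.

797.46 thousand dollars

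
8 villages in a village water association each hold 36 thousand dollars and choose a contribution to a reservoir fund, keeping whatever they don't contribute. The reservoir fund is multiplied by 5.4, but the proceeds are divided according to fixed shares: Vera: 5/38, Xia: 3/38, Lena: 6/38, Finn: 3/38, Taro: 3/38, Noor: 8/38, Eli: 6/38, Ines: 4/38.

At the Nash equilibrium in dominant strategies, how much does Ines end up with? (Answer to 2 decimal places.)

56.46 thousand dollars

Each unit j contributes comes back to j as 5.4 × (j's share), so j prefers to contribute only if that share exceeds 1/5.4 = 0.1852; otherwise keeping the unit dominates.
Noor alone (share 8/38) is above the threshold, contributing 36; the remaining 7 contribute 0. Total contributed: 36.
Ines keeps 36 and receives 5.4 × 36 × 4/38 = 20.46 from the reservoir fund, for a payoff of 56.46.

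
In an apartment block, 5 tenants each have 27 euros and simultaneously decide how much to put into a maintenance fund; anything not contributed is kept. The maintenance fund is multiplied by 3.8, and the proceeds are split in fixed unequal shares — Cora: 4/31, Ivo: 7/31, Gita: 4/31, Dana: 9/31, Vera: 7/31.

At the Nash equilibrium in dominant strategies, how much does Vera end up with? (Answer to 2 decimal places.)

50.17 euros

For player j, contributing a unit is worthwhile iff 3.8 × (j's share) ≥ 1, i.e. iff j's share is at least 0.2632.
Only Dana (9/31) clears that bar, contributing 27; the remaining 4 contribute 0. Total contributed: 27.
Vera keeps 27 and receives 3.8 × 27 × 7/31 = 23.17 from the maintenance fund, for a payoff of 50.17.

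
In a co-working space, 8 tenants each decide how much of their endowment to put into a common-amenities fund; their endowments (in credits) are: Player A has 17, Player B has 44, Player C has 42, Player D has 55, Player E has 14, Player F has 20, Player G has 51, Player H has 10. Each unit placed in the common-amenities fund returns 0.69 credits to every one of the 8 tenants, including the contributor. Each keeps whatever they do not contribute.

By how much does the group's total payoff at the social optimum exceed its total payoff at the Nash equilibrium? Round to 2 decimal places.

The private return per contributed unit is 0.69 < 1 for everyone, so the Nash equilibrium is zero contribution and the group total is Σ E_j = 17 + 44 + 42 + 55 + 14 + 20 + 51 + 10 = 253.
Each contributed unit returns 5.520 to the group, so the social optimum is full contribution by everyone: group total = 5.520 × 253 = 1396.56.
Efficiency loss = (5.520 − 1) × 253 = 1143.56.

1143.56 credits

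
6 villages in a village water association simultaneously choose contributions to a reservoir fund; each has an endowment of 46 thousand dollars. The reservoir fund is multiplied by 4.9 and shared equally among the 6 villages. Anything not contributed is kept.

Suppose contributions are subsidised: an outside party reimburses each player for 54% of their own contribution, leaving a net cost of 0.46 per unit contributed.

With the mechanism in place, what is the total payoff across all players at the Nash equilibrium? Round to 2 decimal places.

The effective private return per unit is now (4.9/6) / 0.46 = 1.7754 > 1, so every player's dominant strategy flips to full contribution.
So the Nash equilibrium is full contribution by all 6; the group earns 6 × (46 × 0.54 + 4.9 × 46) = 1501.44.

1501.44 thousand dollars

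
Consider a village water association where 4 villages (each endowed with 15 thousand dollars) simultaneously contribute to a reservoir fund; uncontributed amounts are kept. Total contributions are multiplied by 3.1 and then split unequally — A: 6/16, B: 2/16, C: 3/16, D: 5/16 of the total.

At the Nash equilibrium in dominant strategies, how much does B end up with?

Player j's private return per contributed unit is 3.1 × (j's share). Contributing is weakly dominant for j when that share is at least 1/3.1 = 0.3226, and contributing 0 is dominant otherwise.
The only share above 0.3226 is A's 6/16, contributing 15; the remaining 3 contribute 0. Total contributed: 15.
B keeps 15 and receives 3.1 × 15 × 2/16 = 5.81 from the reservoir fund, for a payoff of 20.81.

20.81 thousand dollars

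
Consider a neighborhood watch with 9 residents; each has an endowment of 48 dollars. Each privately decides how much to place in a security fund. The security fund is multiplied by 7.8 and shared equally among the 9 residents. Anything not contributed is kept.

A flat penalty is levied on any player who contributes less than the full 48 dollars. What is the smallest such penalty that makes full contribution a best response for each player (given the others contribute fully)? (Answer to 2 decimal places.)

6.40 dollars

Given the others contribute fully, the best deviation is to contribute 0 (any partial contribution still incurs the fine and gives up units whose private return 0.8667 is below 1).
Deviating from 48 to 0 saves 48 dollars but forfeits the deviator's share of the drop in the security fund: 7.8/9 × 48 = 41.60.
So the deviation gain is 48 − 41.60 = 6.40, and the fine must be at least 6.40 dollars to wipe it out.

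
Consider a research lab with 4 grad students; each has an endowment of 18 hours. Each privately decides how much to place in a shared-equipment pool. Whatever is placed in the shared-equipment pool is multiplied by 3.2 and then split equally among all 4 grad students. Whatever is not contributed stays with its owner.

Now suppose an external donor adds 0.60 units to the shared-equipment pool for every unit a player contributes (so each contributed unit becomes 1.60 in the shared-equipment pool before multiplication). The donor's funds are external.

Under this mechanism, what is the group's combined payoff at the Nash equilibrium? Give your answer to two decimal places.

With the mechanism, a contributed unit returns 3.2 × 1.60 / 4 = 1.2800 per unit of net cost to the contributor — now above 1 — so contributing fully is weakly dominant for every player.
At the Nash equilibrium everyone contributes 18. Group total payoff = 3.2 × 1.60 × 72 = 368.64.

368.64 hours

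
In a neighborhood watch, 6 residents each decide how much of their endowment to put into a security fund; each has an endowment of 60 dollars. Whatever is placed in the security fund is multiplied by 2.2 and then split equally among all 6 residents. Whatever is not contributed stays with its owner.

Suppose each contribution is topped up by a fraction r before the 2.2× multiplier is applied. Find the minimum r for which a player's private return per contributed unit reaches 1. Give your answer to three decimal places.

With matching at rate r, one contributed unit becomes (1 + r) in the security fund and returns 2.2 × (1 + r) / 6 to the contributor.
Setting this equal to 1: 1 + r = 6/2.2 = 2.7273.
So the minimum matching rate is r = 2.7273 − 1 = 1.727.

1.727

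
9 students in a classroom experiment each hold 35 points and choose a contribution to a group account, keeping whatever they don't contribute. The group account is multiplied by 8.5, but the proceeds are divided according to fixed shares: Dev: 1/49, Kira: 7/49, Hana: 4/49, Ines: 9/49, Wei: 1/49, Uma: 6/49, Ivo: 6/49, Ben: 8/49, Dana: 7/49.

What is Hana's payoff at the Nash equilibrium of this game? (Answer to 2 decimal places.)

180.71 points

For player j, contributing a unit is worthwhile iff 8.5 × (j's share) ≥ 1, i.e. iff j's share is at least 0.1176.
Kira, Ines, Uma, Ivo, Ben and Dana clear that bar, contributing 35 each; the remaining 3 contribute 0. Total contributed: 210.
Hana keeps 35 and receives 8.5 × 210 × 4/49 = 145.71 from the group account, for a payoff of 180.71.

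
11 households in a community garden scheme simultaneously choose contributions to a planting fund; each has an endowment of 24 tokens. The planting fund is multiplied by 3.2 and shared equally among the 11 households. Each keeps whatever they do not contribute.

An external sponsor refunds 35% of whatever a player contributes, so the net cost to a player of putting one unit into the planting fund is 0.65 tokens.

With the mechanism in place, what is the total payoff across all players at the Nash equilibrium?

264.00 tokens

With the mechanism, a contributed unit returns (3.2/11) / 0.65 = 0.4476 per unit of net cost — still below 1 — so contributing 0 remains dominant for every player.
At the Nash equilibrium no one contributes; group total payoff = 11 × 24 = 264.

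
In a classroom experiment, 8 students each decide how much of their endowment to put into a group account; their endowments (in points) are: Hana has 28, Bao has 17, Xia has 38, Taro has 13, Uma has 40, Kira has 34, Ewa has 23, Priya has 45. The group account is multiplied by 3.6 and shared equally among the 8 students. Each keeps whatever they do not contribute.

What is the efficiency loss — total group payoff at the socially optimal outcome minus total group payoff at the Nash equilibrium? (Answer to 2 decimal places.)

The private return per contributed unit is 3.6/8 = 0.4500 < 1 for every player regardless of endowment, so the Nash equilibrium is zero contribution and the group total is Σ E_j = 28 + 17 + 38 + 13 + 40 + 34 + 23 + 45 = 238.
Each contributed unit returns 3.600 to the group, so the social optimum is full contribution by everyone: group total = 3.600 × 238 = 856.80.
Efficiency loss = (3.600 − 1) × 238 = 618.80.

618.80 points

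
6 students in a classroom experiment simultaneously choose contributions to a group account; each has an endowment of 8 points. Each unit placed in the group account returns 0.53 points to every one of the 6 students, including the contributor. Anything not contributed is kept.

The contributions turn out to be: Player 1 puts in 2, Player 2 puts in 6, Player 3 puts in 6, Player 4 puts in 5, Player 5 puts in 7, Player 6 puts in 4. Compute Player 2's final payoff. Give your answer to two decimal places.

17.90 points

Total contributed: 2 + 6 + 6 + 5 + 7 + 4 = 30.
Each receives 0.53 × 30 = 15.90 from the group account.
Player 2 keeps 8 − 6 = 2, so Player 2's payoff is 2 + 15.90 = 17.90.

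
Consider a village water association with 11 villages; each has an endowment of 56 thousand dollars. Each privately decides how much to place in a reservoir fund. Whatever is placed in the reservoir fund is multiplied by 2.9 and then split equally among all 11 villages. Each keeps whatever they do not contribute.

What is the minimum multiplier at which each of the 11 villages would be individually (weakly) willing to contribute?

11

A contributed unit returns (multiplier)/11 to its contributor.
This reaches 1 exactly when the multiplier is 11.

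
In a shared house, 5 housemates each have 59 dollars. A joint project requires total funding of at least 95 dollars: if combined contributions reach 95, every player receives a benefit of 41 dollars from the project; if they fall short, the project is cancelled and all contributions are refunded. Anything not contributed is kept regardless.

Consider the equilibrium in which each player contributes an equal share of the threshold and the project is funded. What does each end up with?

Equal share of the threshold: 95/5 = 19.
At this profile no one gains by cutting their contribution: any cut drops the total below 95, the project is cancelled, contributions are refunded, and the deviator ends with 59, which is less than 59 − 19 + 41 = 81. Contributing more than 19 just wastes the excess. So contributing exactly 19 is a best response.
Each player's payoff: 59 − 19 + 41 = 81.

81 dollars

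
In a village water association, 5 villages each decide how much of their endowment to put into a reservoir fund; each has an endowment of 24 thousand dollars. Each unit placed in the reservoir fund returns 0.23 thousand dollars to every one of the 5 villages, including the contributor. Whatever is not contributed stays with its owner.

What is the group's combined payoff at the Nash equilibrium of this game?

120.00 thousand dollars

The private return per contributed unit is 0.23 < 1, so contributing 0 is dominant for every player. At the Nash equilibrium everyone keeps their 24, and the group total is 5 × 24 = 120.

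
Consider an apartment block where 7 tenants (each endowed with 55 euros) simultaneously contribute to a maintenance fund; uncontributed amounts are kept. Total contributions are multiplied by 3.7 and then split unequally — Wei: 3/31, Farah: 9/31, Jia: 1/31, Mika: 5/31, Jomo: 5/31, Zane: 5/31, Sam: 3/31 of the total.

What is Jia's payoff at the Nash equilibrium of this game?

61.56 euros

Player j's private return per contributed unit is 3.7 × (j's share). Contributing is weakly dominant for j when that share is at least 1/3.7 = 0.2703, and contributing 0 is dominant otherwise.
The only share above 0.2703 is Farah's 9/31, contributing 55; the remaining 6 contribute 0. Total contributed: 55.
Jia keeps 55 and receives 3.7 × 55 × 1/31 = 6.56 from the maintenance fund, for a payoff of 61.56.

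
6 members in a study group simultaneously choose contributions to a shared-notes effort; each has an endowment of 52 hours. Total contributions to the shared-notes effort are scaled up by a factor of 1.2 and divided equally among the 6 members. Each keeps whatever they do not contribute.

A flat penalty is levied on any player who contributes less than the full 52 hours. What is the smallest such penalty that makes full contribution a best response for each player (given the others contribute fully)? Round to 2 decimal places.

41.60 hours

Given the others contribute fully, the best deviation is to contribute 0 (any partial contribution still incurs the fine and gives up units whose private return 0.2000 is below 1).
Deviating from 52 to 0 saves 52 hours but forfeits the deviator's share of the drop in the shared-notes effort: 1.2/6 × 52 = 10.40.
So the deviation gain is 52 − 10.40 = 41.60, and the fine must be at least 41.60 hours to wipe it out.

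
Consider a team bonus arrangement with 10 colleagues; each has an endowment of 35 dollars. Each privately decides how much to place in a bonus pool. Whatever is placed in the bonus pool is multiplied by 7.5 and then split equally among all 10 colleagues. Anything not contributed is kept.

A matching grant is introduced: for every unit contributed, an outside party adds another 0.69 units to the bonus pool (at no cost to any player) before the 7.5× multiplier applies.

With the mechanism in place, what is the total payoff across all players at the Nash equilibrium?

Under the mechanism each unit contributed yields 7.5 × 1.69 / 10 = 1.2675 back to its contributor per unit of net cost, which exceeds 1, making full contribution the dominant choice for everyone.
So the Nash equilibrium is full contribution by all 10; the group earns 7.5 × 1.69 × 350 = 4436.25.

4436.25 dollars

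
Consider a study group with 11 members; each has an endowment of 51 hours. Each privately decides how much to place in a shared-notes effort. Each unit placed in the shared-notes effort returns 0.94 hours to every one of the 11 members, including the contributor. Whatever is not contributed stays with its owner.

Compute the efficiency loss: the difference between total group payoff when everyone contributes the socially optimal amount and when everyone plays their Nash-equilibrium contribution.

5239.74 hours

The private return per contributed unit is 0.94 < 1, so contributing 0 is dominant for every player. At the Nash equilibrium everyone keeps their 51, and the group total is 11 × 51 = 561.
Each contributed unit returns 10.340 to the group as a whole (0.94 to each of 11 players), which exceeds 1, so the social optimum is full contribution: group total = 10.340 × 561 = 5800.74.
Efficiency loss = 5800.74 − 561 = 5239.74.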